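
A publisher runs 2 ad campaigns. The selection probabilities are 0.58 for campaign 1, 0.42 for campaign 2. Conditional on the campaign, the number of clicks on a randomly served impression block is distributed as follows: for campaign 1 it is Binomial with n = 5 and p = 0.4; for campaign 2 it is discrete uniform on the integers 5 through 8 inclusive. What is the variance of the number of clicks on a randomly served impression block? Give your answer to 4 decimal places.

Per component, 1: μ=2, E[X²]=5.2; 2: μ=6.5, E[X²]=43.5.
E[X] = 0.58·2 + 0.42·6.5 = 3.89.
E[X²] = 0.58·5.2 + 0.42·43.5 = 21.286.
Var(X) = E[X²] − (E[X])² = 21.286 − 15.1321 = 6.1539.

6.1539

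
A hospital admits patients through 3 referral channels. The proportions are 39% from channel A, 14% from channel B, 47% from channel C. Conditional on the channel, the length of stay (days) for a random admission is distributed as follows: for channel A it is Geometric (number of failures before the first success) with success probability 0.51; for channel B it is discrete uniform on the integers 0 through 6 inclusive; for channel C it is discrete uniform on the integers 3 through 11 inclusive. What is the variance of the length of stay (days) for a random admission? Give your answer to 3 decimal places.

Per component, A: μ=0.960784, E[X²]=2.807; B: μ=3, E[X²]=13; C: μ=7, E[X²]=55.6667.
E[X] = 0.39·0.960784 + 0.14·3 + 0.47·7 = 4.08471.
E[X²] = 0.39·2.807 + 0.14·13 + 0.47·55.6667 = 29.0781.
Var(X) = E[X²] − (E[X])² = 29.0781 − 16.6848 = 12.3932.

12.393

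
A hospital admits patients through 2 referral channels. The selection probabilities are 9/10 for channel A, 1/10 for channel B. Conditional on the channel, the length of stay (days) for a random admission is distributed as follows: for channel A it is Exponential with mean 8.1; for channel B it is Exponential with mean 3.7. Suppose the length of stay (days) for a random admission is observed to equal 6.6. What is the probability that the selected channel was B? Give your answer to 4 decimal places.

0.0845

Likelihoods f(6.6 | ·): A: 0.054657; B: 0.0454057.
Posterior ∝ prior × likelihood. Numerator for B: 0.1·0.0454057 = 0.00454057.
Normalizing constant: 0.9·0.054657 + 0.1·0.0454057 = 0.0537318.
P(B | observation) = 0.00454057 / 0.0537318 = 0.0845044.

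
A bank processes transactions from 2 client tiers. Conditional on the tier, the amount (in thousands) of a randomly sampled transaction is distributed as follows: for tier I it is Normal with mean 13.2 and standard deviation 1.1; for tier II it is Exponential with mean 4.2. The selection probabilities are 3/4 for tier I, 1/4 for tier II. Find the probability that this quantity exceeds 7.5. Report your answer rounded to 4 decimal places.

0.7919

Conditional on each tier, P(X > 7.5): I: 1; II: 0.167677.
By total probability, P(X > 7.5) = 0.75·1 + 0.25·0.167677 = 0.791919.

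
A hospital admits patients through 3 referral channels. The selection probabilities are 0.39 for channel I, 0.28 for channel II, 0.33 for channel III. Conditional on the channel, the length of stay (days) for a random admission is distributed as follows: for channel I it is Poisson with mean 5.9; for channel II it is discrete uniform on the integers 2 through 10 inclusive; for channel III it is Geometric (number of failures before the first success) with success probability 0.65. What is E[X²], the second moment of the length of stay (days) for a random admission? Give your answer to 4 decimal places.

For each component E[X²] = Var + (mean)², giving I: 40.71; II: 42.6667; III: 1.11834.
Overall E[X²] = 0.39·40.71 + 0.28·42.6667 + 0.33·1.11834 = 28.1926.

28.1926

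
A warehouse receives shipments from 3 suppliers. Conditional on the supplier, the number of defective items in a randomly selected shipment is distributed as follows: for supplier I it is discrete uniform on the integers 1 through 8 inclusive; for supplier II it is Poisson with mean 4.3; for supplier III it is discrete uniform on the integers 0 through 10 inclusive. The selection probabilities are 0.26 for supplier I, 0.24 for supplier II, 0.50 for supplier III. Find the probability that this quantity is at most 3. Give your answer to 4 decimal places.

0.3698

Conditional on each supplier, P(X ≤ 3): I: 0.375; II: 0.377154; III: 0.363636.
By total probability, P(X ≤ 3) = 0.26·0.375 + 0.24·0.377154 + 0.5·0.363636 = 0.369835.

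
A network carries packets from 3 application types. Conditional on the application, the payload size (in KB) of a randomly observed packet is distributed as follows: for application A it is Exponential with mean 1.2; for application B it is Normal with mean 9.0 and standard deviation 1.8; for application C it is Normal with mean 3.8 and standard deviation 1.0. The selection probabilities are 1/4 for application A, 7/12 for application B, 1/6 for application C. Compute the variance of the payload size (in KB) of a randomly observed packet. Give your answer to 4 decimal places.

Per component, A: μ=1.2, E[X²]=2.88; B: μ=9, E[X²]=84.24; C: μ=3.8, E[X²]=15.44.
E[X] = 0.25·1.2 + 0.583333·9 + 0.166667·3.8 = 6.18333.
E[X²] = 0.25·2.88 + 0.583333·84.24 + 0.166667·15.44 = 52.4333.
Var(X) = E[X²] − (E[X])² = 52.4333 − 38.2336 = 14.1997.

14.1997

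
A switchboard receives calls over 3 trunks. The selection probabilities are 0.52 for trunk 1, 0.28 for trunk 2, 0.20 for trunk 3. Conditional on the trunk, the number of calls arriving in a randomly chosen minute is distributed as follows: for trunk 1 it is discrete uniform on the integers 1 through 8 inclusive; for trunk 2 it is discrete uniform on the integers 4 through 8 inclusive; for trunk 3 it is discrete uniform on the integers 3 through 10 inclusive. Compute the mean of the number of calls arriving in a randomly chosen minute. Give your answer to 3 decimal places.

5.320

Component means — 1: 4.5; 2: 6; 3: 6.5.
E[X] = 0.52·4.5 + 0.28·6 + 0.2·6.5 = 5.32.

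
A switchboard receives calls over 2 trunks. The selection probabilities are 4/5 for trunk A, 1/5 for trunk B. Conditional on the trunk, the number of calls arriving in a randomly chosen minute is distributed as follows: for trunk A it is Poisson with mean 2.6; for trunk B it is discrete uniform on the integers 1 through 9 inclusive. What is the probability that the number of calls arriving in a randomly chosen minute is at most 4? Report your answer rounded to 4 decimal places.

Conditional on each trunk, P(X ≤ 4): A: 0.877423; B: 0.444444.
By total probability, P(X ≤ 4) = 0.8·0.877423 + 0.2·0.444444 = 0.790828.

0.7908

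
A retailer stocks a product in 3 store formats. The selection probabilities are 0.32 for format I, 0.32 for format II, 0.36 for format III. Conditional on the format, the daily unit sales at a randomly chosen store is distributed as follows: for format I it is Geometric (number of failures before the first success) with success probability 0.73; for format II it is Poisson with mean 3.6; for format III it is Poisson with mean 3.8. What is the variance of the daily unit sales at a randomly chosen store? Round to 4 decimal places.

5.1106

Per component, I: μ=0.369863, E[X²]=0.64346; II: μ=3.6, E[X²]=16.56; III: μ=3.8, E[X²]=18.24.
E[X] = 0.32·0.369863 + 0.32·3.6 + 0.36·3.8 = 2.63836.
E[X²] = 0.32·0.64346 + 0.32·16.56 + 0.36·18.24 = 12.0715.
Var(X) = E[X²] − (E[X])² = 12.0715 − 6.96092 = 5.11058.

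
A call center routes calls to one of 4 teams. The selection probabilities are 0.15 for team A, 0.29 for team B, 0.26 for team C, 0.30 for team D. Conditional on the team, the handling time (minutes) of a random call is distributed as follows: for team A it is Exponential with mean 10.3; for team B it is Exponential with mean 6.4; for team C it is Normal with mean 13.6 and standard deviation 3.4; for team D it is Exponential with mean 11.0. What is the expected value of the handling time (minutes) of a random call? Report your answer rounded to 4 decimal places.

10.2370

Component means — A: 10.3; B: 6.4; C: 13.6; D: 11.
E[X] = 0.15·10.3 + 0.29·6.4 + 0.26·13.6 + 0.3·11 = 10.237.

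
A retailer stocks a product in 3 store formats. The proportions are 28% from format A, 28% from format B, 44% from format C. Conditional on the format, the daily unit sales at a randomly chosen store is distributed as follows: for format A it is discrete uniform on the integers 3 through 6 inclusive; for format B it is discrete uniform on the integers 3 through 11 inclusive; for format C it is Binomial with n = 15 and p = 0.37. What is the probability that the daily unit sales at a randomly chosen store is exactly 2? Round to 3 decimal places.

0.016

Conditional on each format, P(X = 2): A: 0; B: 0; C: 0.0354014.
By total probability, P(X = 2) = 0.28·0 + 0.28·0 + 0.44·0.0354014 = 0.0155766.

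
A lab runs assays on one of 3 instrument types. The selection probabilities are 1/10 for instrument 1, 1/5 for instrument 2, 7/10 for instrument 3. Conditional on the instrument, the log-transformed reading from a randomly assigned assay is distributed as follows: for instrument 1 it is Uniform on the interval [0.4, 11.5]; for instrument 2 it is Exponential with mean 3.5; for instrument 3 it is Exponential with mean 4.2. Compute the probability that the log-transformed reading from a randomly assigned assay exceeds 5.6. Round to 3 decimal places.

0.278

Conditional on each instrument, P(X > 5.6): 1: 0.531532; 2: 0.201897; 3: 0.263597.
By total probability, P(X > 5.6) = 0.1·0.531532 + 0.2·0.201897 + 0.7·0.263597 = 0.27805.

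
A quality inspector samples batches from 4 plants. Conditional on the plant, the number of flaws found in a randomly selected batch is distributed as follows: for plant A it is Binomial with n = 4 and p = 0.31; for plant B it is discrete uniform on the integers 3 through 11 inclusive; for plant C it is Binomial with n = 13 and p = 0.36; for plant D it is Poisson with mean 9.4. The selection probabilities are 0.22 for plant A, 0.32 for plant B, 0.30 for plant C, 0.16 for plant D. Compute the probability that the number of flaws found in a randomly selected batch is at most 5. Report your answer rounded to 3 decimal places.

Conditional on each plant, P(X ≤ 5): A: 1; B: 0.333333; C: 0.688937; D: 0.0934707.
By total probability, P(X ≤ 5) = 0.22·1 + 0.32·0.333333 + 0.3·0.688937 + 0.16·0.0934707 = 0.548303.

0.548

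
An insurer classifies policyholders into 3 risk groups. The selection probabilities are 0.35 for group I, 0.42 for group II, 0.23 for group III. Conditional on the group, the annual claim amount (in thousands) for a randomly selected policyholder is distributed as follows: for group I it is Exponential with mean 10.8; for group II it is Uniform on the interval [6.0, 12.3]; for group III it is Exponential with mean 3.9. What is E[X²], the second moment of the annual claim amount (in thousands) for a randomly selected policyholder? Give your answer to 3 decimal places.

For each component E[X²] = Var + (mean)², giving I: 233.28; II: 87.03; III: 30.42.
Overall E[X²] = 0.35·233.28 + 0.42·87.03 + 0.23·30.42 = 125.197.

125.197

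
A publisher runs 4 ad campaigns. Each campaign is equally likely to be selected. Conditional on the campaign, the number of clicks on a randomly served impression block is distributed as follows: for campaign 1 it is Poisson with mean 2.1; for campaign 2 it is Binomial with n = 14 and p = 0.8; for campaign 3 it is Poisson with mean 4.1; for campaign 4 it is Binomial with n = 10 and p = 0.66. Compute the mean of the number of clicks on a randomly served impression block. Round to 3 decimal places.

Component means — 1: 2.1; 2: 11.2; 3: 4.1; 4: 6.6.
E[X] = 0.25·2.1 + 0.25·11.2 + 0.25·4.1 + 0.25·6.6 = 6.

6.000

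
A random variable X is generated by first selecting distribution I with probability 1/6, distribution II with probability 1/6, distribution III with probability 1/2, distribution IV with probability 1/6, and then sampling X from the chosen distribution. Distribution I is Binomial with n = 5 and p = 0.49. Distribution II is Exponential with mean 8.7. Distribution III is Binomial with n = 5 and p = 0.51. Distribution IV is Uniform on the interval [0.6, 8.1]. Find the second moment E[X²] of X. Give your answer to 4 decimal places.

For each component E[X²] = Var + (mean)², giving I: 7.252; II: 151.38; III: 7.752; IV: 23.61.
Overall E[X²] = 0.166667·7.252 + 0.166667·151.38 + 0.5·7.752 + 0.166667·23.61 = 34.2497.

34.2497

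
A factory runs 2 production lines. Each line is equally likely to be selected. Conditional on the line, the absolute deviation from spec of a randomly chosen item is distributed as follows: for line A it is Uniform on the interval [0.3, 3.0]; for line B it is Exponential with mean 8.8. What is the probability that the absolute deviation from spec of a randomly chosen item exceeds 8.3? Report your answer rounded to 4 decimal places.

Conditional on each line, P(X > 8.3): A: 0; B: 0.389387.
By total probability, P(X > 8.3) = 0.5·0 + 0.5·0.389387 = 0.194693.

0.1947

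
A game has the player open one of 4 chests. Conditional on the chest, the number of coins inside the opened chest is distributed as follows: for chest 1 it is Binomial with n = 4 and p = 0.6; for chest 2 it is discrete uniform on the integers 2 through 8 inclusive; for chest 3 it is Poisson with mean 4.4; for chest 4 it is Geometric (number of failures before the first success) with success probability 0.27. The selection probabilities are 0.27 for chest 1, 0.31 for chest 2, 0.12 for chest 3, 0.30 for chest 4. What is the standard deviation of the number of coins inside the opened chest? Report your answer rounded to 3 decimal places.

2.518

Per component, 1: μ=2.4, E[X²]=6.72; 2: μ=5, E[X²]=29; 3: μ=4.4, E[X²]=23.76; 4: μ=2.7037, E[X²]=17.3237.
E[X] = 0.27·2.4 + 0.31·5 + 0.12·4.4 + 0.3·2.7037 = 3.53711.
E[X²] = 0.27·6.72 + 0.31·29 + 0.12·23.76 + 0.3·17.3237 = 18.8527.
Var(X) = E[X²] − (E[X])² = 18.8527 − 12.5112 = 6.34156.
SD(X) = √6.34156 = 2.51825.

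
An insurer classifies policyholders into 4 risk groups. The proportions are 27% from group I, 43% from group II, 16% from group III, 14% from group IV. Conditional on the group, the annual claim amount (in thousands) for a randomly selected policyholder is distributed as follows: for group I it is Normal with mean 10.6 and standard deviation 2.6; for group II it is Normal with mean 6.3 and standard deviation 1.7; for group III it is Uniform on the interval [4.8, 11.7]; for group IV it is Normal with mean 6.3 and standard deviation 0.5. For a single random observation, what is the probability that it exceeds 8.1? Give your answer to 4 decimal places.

Conditional on each group, P(X > 8.1): I: 0.831859; II: 0.14484; III: 0.521739; IV: 0.000159109.
By total probability, P(X > 8.1) = 0.27·0.831859 + 0.43·0.14484 + 0.16·0.521739 + 0.14·0.000159109 = 0.370384.

0.3704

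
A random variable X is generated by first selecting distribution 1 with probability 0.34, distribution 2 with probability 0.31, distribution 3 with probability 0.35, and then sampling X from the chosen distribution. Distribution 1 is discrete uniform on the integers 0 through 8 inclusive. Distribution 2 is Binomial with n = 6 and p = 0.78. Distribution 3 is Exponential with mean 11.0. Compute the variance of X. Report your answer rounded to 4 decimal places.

Per component, 1: μ=4, E[X²]=22.6667; 2: μ=4.68, E[X²]=22.932; 3: μ=11, E[X²]=242.
E[X] = 0.34·4 + 0.31·4.68 + 0.35·11 = 6.6608.
E[X²] = 0.34·22.6667 + 0.31·22.932 + 0.35·242 = 99.5156.
Var(X) = E[X²] − (E[X])² = 99.5156 − 44.3663 = 55.1493.

55.1493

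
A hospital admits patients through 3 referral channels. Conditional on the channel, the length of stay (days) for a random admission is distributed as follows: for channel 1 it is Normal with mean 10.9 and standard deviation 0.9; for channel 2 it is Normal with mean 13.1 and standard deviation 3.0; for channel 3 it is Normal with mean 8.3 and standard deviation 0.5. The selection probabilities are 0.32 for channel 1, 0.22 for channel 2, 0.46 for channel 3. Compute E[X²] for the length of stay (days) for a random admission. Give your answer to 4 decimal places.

For each component E[X²] = Var + (mean)², giving 1: 119.62; 2: 180.61; 3: 69.14.
Overall E[X²] = 0.32·119.62 + 0.22·180.61 + 0.46·69.14 = 109.817.

109.8170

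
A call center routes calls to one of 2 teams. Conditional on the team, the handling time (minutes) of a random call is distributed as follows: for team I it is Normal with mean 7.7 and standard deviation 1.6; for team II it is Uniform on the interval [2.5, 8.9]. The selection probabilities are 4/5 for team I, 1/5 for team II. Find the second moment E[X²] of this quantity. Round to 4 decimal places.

For each component E[X²] = Var + (mean)², giving I: 61.85; II: 35.9033.
Overall E[X²] = 0.8·61.85 + 0.2·35.9033 = 56.6607.

56.6607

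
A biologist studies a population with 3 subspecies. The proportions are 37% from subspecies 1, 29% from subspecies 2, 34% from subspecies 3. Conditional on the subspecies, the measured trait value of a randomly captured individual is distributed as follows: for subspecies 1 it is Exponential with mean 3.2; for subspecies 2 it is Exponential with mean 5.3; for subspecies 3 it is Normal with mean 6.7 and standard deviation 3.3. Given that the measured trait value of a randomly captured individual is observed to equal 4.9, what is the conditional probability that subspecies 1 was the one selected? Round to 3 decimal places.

Likelihoods f(4.9 | ·): 1: 0.0675829; 2: 0.0748525; 3: 0.104181.
Posterior ∝ prior × likelihood. Numerator for 1: 0.37·0.0675829 = 0.0250057.
Normalizing constant: 0.37·0.0675829 + 0.29·0.0748525 + 0.34·0.104181 = 0.0821346.
P(1 | observation) = 0.0250057 / 0.0821346 = 0.304447.

0.304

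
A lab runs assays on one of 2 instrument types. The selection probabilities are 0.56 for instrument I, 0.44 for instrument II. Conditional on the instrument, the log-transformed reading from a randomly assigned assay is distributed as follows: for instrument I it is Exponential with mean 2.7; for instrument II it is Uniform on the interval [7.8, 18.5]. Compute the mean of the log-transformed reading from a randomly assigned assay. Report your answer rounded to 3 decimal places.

Component means — I: 2.7; II: 13.15.
E[X] = 0.56·2.7 + 0.44·13.15 = 7.298.

7.298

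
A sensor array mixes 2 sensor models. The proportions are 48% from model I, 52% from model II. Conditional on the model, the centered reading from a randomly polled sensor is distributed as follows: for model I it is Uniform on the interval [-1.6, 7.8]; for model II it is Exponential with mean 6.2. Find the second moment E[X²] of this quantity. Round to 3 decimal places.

For each component E[X²] = Var + (mean)², giving I: 16.9733; II: 76.88.
Overall E[X²] = 0.48·16.9733 + 0.52·76.88 = 48.1248.

48.125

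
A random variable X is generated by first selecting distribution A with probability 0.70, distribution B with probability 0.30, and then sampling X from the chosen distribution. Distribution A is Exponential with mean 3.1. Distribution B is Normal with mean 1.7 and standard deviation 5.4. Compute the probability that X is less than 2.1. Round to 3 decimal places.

0.503

Conditional on each component, P(X < 2.1): A: 0.492074; B: 0.529524.
By total probability, P(X < 2.1) = 0.7·0.492074 + 0.3·0.529524 = 0.503309.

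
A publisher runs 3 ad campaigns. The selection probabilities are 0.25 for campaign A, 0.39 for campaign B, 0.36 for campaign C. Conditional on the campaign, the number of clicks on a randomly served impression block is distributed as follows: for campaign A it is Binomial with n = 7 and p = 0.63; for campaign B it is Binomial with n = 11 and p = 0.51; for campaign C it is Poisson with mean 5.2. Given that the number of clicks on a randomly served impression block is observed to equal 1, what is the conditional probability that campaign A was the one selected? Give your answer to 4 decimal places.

0.1898

Likelihoods P(X=1 | ·): A: 0.0113149; B: 0.00447635; C: 0.0286861.
Posterior ∝ prior × likelihood. Numerator for A: 0.25·0.0113149 = 0.00282871.
Normalizing constant: 0.25·0.0113149 + 0.39·0.00447635 + 0.36·0.0286861 = 0.0149015.
P(A | observation) = 0.00282871 / 0.0149015 = 0.189827.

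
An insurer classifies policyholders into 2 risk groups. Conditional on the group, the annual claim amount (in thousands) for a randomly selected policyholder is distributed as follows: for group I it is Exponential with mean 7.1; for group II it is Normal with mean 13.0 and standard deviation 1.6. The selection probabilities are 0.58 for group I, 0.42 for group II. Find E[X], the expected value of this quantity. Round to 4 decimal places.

9.5780

Component means — I: 7.1; II: 13.
E[X] = 0.58·7.1 + 0.42·13 = 9.578.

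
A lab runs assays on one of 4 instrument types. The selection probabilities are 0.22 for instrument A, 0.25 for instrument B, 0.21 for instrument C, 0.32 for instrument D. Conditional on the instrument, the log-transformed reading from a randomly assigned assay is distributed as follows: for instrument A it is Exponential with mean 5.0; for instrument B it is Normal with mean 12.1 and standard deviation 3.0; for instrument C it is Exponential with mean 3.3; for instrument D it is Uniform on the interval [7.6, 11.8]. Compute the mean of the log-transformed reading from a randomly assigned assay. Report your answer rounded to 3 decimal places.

Component means — A: 5; B: 12.1; C: 3.3; D: 9.7.
E[X] = 0.22·5 + 0.25·12.1 + 0.21·3.3 + 0.32·9.7 = 7.922.

7.922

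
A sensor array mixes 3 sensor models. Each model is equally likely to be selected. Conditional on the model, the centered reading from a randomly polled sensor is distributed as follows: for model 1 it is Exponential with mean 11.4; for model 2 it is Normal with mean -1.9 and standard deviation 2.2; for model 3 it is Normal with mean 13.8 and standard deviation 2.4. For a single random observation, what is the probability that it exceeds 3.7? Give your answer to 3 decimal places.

0.576

Conditional on each model, P(X > 3.7): 1: 0.722844; 2: 0.00545678; 3: 0.999987.
By total probability, P(X > 3.7) = 0.333333·0.722844 + 0.333333·0.00545678 + 0.333333·0.999987 = 0.576096.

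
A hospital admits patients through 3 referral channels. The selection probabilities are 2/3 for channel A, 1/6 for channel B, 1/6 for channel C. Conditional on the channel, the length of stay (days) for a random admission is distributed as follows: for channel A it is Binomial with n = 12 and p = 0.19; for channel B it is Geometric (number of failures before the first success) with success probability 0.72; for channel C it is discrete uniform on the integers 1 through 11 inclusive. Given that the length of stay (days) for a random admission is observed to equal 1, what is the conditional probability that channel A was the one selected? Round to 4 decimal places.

0.7543

Likelihoods P(X=1 | ·): A: 0.224528; B: 0.2016; C: 0.0909091.
Posterior ∝ prior × likelihood. Numerator for A: 0.666667·0.224528 = 0.149685.
Normalizing constant: 0.666667·0.224528 + 0.166667·0.2016 + 0.166667·0.0909091 = 0.198437.
P(A | observation) = 0.149685 / 0.198437 = 0.754322.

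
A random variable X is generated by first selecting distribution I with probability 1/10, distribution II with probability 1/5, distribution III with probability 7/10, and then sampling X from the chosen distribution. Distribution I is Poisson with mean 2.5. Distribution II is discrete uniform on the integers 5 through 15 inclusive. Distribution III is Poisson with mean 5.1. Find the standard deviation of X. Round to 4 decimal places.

Per component, I: μ=2.5, E[X²]=8.75; II: μ=10, E[X²]=110; III: μ=5.1, E[X²]=31.11.
E[X] = 0.1·2.5 + 0.2·10 + 0.7·5.1 = 5.82.
E[X²] = 0.1·8.75 + 0.2·110 + 0.7·31.11 = 44.652.
Var(X) = E[X²] − (E[X])² = 44.652 − 33.8724 = 10.7796.
SD(X) = √10.7796 = 3.28323.

3.2832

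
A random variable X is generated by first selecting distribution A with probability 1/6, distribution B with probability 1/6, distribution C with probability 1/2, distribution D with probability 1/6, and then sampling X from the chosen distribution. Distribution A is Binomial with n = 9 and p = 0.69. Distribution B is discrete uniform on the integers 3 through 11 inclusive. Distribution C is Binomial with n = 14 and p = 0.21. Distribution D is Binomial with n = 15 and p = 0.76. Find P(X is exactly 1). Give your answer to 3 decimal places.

Conditional on each component, P(X = 1): A: 0.000529645; B: 0; C: 0.137246; D: 2.39807e-08.
By total probability, P(X = 1) = 0.166667·0.000529645 + 0.166667·0 + 0.5·0.137246 + 0.166667·2.39807e-08 = 0.0687112.

0.069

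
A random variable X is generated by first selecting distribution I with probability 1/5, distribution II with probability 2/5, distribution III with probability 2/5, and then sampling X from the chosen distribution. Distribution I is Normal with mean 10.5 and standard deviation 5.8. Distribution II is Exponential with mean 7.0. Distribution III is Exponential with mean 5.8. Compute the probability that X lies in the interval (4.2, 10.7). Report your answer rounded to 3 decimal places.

Conditional on each component, P(4.2 < X < 10.7): I: 0.37506; II: 0.331966; III: 0.32669.
By total probability, P(4.2 < X < 10.7) = 0.2·0.37506 + 0.4·0.331966 + 0.4·0.32669 = 0.338474.

0.338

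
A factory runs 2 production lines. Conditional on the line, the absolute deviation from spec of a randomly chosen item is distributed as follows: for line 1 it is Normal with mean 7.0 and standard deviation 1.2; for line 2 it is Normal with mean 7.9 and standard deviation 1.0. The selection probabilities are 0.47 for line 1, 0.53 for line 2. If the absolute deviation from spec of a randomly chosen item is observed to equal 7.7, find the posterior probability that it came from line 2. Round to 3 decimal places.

0.611

Likelihoods f(7.7 | ·): 1: 0.280439; 2: 0.391043.
Posterior ∝ prior × likelihood. Numerator for 2: 0.53·0.391043 = 0.207253.
Normalizing constant: 0.47·0.280439 + 0.53·0.391043 = 0.339059.
P(2 | observation) = 0.207253 / 0.339059 = 0.611258.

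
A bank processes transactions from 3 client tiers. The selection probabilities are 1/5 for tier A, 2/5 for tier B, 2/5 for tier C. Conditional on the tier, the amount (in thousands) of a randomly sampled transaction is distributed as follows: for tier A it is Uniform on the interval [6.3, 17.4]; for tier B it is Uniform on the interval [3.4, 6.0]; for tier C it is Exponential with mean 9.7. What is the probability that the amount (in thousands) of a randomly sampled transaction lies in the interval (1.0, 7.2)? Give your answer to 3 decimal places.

0.587

Conditional on each tier, P(1.0 < X < 7.2): A: 0.0810811; B: 1; C: 0.42601.
By total probability, P(1.0 < X < 7.2) = 0.2·0.0810811 + 0.4·1 + 0.4·0.42601 = 0.58662.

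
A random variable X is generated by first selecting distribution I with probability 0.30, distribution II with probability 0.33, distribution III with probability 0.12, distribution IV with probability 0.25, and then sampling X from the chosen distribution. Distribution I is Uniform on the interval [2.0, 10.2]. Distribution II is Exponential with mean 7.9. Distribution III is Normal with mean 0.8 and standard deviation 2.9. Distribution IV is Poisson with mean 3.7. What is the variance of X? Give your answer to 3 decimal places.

29.678

Per component, I: μ=6.1, E[X²]=42.8133; II: μ=7.9, E[X²]=124.82; III: μ=0.8, E[X²]=9.05; IV: μ=3.7, E[X²]=17.39.
E[X] = 0.3·6.1 + 0.33·7.9 + 0.12·0.8 + 0.25·3.7 = 5.458.
E[X²] = 0.3·42.8133 + 0.33·124.82 + 0.12·9.05 + 0.25·17.39 = 59.4681.
Var(X) = E[X²] − (E[X])² = 59.4681 − 29.7898 = 29.6783.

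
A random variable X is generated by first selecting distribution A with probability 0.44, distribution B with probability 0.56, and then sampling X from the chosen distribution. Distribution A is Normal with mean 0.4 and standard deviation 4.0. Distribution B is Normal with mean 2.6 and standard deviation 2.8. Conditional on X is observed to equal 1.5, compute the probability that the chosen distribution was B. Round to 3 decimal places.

Likelihoods f(1.5 | ·): A: 0.0960347; B: 0.131898.
Posterior ∝ prior × likelihood. Numerator for B: 0.56·0.131898 = 0.0738629.
Normalizing constant: 0.44·0.0960347 + 0.56·0.131898 = 0.116118.
P(B | observation) = 0.0738629 / 0.116118 = 0.636101.

0.636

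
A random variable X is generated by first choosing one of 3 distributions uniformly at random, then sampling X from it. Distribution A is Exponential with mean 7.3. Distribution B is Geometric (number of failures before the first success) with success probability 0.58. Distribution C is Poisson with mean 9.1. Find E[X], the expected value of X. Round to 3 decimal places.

Component means — A: 7.3; B: 0.724138; C: 9.1.
E[X] = 0.333333·7.3 + 0.333333·0.724138 + 0.333333·9.1 = 5.70805.

5.708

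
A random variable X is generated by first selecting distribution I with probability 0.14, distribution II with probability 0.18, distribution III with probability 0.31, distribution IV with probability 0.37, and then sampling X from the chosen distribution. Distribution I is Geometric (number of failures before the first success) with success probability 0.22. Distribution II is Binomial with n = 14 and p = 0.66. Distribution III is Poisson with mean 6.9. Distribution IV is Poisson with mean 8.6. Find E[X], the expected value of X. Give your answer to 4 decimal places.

Component means — I: 3.54545; II: 9.24; III: 6.9; IV: 8.6.
E[X] = 0.14·3.54545 + 0.18·9.24 + 0.31·6.9 + 0.37·8.6 = 7.48056.

7.4806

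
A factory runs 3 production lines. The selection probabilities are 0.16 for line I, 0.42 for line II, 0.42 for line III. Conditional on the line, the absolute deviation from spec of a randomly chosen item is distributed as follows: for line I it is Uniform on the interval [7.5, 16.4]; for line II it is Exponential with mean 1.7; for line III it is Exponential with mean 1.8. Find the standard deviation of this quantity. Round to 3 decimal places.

4.197

Per component, I: μ=11.95, E[X²]=149.403; II: μ=1.7, E[X²]=5.78; III: μ=1.8, E[X²]=6.48.
E[X] = 0.16·11.95 + 0.42·1.7 + 0.42·1.8 = 3.382.
E[X²] = 0.16·149.403 + 0.42·5.78 + 0.42·6.48 = 29.0537.
Var(X) = E[X²] − (E[X])² = 29.0537 − 11.4379 = 17.6158.
SD(X) = √17.6158 = 4.19712.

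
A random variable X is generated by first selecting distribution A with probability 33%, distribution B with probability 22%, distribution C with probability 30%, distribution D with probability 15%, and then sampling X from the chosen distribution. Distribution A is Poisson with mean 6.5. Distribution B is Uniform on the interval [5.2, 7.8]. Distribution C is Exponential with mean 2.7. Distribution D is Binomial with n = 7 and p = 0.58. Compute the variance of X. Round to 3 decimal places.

Per component, A: μ=6.5, E[X²]=48.75; B: μ=6.5, E[X²]=42.8133; C: μ=2.7, E[X²]=14.58; D: μ=4.06, E[X²]=18.1888.
E[X] = 0.33·6.5 + 0.22·6.5 + 0.3·2.7 + 0.15·4.06 = 4.994.
E[X²] = 0.33·48.75 + 0.22·42.8133 + 0.3·14.58 + 0.15·18.1888 = 32.6088.
Var(X) = E[X²] − (E[X])² = 32.6088 − 24.94 = 7.66872.

7.669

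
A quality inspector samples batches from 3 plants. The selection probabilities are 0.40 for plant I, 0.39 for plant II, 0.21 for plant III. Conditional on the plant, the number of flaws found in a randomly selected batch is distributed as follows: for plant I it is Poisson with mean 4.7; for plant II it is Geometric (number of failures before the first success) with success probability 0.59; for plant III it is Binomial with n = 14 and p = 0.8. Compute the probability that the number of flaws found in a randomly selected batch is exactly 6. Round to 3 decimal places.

Conditional on each plant, P(X = 6): I: 0.136167; II: 0.00280256; III: 0.00201528.
By total probability, P(X = 6) = 0.4·0.136167 + 0.39·0.00280256 + 0.21·0.00201528 = 0.0559828.

0.056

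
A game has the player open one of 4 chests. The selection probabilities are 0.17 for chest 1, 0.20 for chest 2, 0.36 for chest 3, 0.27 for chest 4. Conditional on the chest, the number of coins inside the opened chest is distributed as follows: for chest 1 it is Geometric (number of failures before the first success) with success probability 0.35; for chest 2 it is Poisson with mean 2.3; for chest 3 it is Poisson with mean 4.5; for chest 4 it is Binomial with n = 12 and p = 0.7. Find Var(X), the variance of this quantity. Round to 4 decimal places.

9.8977

Per component, 1: μ=1.85714, E[X²]=8.7551; 2: μ=2.3, E[X²]=7.59; 3: μ=4.5, E[X²]=24.75; 4: μ=8.4, E[X²]=73.08.
E[X] = 0.17·1.85714 + 0.2·2.3 + 0.36·4.5 + 0.27·8.4 = 4.66371.
E[X²] = 0.17·8.7551 + 0.2·7.59 + 0.36·24.75 + 0.27·73.08 = 31.648.
Var(X) = E[X²] − (E[X])² = 31.648 − 21.7502 = 9.89774.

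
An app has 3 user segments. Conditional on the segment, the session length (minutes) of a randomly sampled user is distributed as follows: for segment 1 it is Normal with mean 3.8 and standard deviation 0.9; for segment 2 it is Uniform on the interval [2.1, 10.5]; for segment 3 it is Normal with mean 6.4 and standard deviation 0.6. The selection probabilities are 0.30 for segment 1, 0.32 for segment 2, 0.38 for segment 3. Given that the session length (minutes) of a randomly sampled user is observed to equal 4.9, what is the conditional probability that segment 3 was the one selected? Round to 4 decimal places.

0.0989

Likelihoods f(4.9 | ·): 1: 0.210033; 2: 0.119048; 3: 0.0292138.
Posterior ∝ prior × likelihood. Numerator for 3: 0.38·0.0292138 = 0.0111013.
Normalizing constant: 0.3·0.210033 + 0.32·0.119048 + 0.38·0.0292138 = 0.112206.
P(3 | observation) = 0.0111013 / 0.112206 = 0.0989361.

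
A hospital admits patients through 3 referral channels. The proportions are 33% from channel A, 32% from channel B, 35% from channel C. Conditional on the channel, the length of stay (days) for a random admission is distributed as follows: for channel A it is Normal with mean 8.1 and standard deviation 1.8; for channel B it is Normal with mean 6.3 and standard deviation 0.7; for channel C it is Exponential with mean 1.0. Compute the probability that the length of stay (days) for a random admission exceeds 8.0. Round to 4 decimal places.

Conditional on each channel, P(X > 8.0): A: 0.522152; B: 0.00757922; C: 0.000335463.
By total probability, P(X > 8.0) = 0.33·0.522152 + 0.32·0.00757922 + 0.35·0.000335463 = 0.174853.

0.1749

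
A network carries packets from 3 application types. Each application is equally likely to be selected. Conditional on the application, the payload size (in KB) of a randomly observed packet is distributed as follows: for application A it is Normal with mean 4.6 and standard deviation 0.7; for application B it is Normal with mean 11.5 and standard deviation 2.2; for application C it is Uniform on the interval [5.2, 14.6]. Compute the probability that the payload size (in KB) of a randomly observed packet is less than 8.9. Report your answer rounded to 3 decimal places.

0.504

Conditional on each application, P(X < 8.9): A: 1; B: 0.118639; C: 0.393617.
By total probability, P(X < 8.9) = 0.333333·1 + 0.333333·0.118639 + 0.333333·0.393617 = 0.504085.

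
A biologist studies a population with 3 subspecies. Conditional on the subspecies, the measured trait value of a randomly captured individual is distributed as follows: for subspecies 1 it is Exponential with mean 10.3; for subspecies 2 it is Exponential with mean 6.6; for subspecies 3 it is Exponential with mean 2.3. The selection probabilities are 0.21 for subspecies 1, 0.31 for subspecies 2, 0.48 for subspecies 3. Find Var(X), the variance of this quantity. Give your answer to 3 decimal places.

48.415

Per component, 1: μ=10.3, E[X²]=212.18; 2: μ=6.6, E[X²]=87.12; 3: μ=2.3, E[X²]=10.58.
E[X] = 0.21·10.3 + 0.31·6.6 + 0.48·2.3 = 5.313.
E[X²] = 0.21·212.18 + 0.31·87.12 + 0.48·10.58 = 76.6434.
Var(X) = E[X²] − (E[X])² = 76.6434 − 28.228 = 48.4154.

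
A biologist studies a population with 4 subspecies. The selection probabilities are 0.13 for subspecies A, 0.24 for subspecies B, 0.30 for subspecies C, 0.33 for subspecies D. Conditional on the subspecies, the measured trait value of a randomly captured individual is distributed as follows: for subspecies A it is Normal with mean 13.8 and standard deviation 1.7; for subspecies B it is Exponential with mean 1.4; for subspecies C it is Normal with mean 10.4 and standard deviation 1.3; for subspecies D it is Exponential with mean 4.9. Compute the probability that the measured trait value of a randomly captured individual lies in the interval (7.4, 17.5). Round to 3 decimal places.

Conditional on each subspecies, P(7.4 < X < 17.5): A: 0.985157; B: 0.00505969; C: 0.989492; D: 0.192749.
By total probability, P(7.4 < X < 17.5) = 0.13·0.985157 + 0.24·0.00505969 + 0.3·0.989492 + 0.33·0.192749 = 0.489739.

0.490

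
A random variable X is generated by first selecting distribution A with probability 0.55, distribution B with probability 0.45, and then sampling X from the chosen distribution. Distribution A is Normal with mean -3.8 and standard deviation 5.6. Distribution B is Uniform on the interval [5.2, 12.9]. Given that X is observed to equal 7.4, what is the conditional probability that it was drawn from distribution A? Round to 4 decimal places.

Likelihoods f(7.4 | ·): A: 0.00964124; B: 0.12987.
Posterior ∝ prior × likelihood. Numerator for A: 0.55·0.00964124 = 0.00530268.
Normalizing constant: 0.55·0.00964124 + 0.45·0.12987 = 0.0637442.
P(A | observation) = 0.00530268 / 0.0637442 = 0.0831869.

0.0832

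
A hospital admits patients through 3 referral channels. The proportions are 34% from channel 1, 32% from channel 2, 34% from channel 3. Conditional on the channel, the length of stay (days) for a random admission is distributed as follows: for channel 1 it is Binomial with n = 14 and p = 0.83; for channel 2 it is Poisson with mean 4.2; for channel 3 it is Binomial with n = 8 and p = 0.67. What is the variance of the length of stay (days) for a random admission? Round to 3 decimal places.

13.284

Per component, 1: μ=11.62, E[X²]=137; 2: μ=4.2, E[X²]=21.84; 3: μ=5.36, E[X²]=30.4984.
E[X] = 0.34·11.62 + 0.32·4.2 + 0.34·5.36 = 7.1172.
E[X²] = 0.34·137 + 0.32·21.84 + 0.34·30.4984 = 63.9382.
Var(X) = E[X²] − (E[X])² = 63.9382 − 50.6545 = 13.2837.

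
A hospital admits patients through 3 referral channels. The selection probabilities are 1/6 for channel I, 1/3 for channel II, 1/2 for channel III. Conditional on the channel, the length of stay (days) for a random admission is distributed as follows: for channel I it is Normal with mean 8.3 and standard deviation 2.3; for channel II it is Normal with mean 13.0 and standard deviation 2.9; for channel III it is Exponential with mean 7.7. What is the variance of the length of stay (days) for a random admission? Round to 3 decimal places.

Per component, I: μ=8.3, E[X²]=74.18; II: μ=13, E[X²]=177.41; III: μ=7.7, E[X²]=118.58.
E[X] = 0.166667·8.3 + 0.333333·13 + 0.5·7.7 = 9.56667.
E[X²] = 0.166667·74.18 + 0.333333·177.41 + 0.5·118.58 = 130.79.
Var(X) = E[X²] − (E[X])² = 130.79 − 91.5211 = 39.2689.

39.269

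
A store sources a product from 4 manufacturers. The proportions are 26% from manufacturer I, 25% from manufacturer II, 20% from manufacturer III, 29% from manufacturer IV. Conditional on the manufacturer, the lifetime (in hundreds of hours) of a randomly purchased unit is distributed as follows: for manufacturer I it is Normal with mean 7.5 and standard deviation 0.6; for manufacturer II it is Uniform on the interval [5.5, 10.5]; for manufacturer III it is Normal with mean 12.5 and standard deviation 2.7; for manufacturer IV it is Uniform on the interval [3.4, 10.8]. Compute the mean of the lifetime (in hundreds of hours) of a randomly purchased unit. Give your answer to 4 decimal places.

8.5090

Component means — I: 7.5; II: 8; III: 12.5; IV: 7.1.
E[X] = 0.26·7.5 + 0.25·8 + 0.2·12.5 + 0.29·7.1 = 8.509.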